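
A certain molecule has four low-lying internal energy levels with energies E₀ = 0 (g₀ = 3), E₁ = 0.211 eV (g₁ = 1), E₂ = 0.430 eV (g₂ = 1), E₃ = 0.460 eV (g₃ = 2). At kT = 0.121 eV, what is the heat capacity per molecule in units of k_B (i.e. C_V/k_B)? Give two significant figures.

Eᵢ/kT = 0, 1.744, 3.554, 3.802.
Z = Σ gᵢe^(−Eᵢ/kT) = 3·e^(−0) + 1·e^(−1.744) + 1·e^(−3.554) + 2·e^(−3.802) = 3.000 + 0.1748 + 0.02861 + 0.04465 = 3.248.
⟨E⟩ = 0.02147 eV, ⟨E²⟩ = 0.006934 eV².
C_V/k_B = (⟨E²⟩ − ⟨E⟩²)/(kT)² = (0.006934 − 0.0004610)/0.01464 = 0.44.

0.44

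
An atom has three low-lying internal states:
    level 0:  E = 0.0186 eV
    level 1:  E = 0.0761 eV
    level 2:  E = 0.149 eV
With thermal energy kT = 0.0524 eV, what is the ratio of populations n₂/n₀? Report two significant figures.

0.083

n₂/n₀ = exp[−(E₂−E₀)/kT] = exp(−(0.1304 eV)/(0.0524 eV)) = exp(-2.489) = 0.083.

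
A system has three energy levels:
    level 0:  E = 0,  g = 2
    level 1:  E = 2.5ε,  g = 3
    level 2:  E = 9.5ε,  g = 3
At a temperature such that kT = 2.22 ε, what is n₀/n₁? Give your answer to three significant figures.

n₀/n₁ = (g₀/g₁) exp[−(E₀−E₁)/kT] = (2/3) × exp(−(-2.5ε)/(2.22ε)) = (2/3) × exp(1.1261) = 2.06.

2.06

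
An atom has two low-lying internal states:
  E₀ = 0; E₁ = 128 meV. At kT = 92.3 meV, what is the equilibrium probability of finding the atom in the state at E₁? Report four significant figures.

0.1999

Eᵢ/kT = 0, 1.38678.
Z = Σ e^(−Eᵢ/kT) = e^(−0) + e^(−1.38678) = 1.00000 + 0.249879 = 1.24988.
P₁ = e^(−E₁/kT) / Z = 0.249879/1.24988 = 0.1999.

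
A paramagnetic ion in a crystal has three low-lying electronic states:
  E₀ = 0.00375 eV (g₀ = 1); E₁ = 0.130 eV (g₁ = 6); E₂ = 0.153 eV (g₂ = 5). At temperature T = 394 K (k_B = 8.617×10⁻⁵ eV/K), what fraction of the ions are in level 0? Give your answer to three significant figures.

k_BT = 8.617×10⁻⁵ × 394 K = 0.033951 eV.
Eᵢ/kT = 0.11045, 3.8290, 4.5065.
Z = Σ gᵢe^(−Eᵢ/kT) = 1·e^(−0.11045) + 6·e^(−3.8290) + 5·e^(−4.5065) = 0.89543 + 0.13039 + 0.055185 = 1.0810.
P₀ = g₀ e^(−E₀/kT) / Z = 0.89543/1.0810 = 0.828.

0.828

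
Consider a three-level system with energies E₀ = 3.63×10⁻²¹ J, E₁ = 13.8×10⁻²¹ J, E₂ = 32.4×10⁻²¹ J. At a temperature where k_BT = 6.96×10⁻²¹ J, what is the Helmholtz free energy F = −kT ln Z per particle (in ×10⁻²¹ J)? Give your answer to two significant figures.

2.1 ×10⁻²¹ J

Eᵢ/kT = 0.5216, 1.983, 4.655.
Z = Σ e^(−Eᵢ/kT) = e^(−0.5216) + e^(−1.983) + e^(−4.655) = 0.5936 + 0.1377 + 0.009514 = 0.7408.
F = −kT ln Z = −6.96 × ln(0.7408) = −6.96 × -0.3000 = 2.1 ×10⁻²¹ J.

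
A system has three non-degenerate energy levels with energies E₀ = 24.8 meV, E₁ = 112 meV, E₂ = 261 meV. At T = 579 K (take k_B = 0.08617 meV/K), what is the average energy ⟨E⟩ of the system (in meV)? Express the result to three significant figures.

k_BT = 0.08617 × 579 K = 49.892 meV.
Eᵢ/kT = 0.49707, 2.2448, 5.2313.
Z = Σ e^(−Eᵢ/kT) = e^(−0.49707) + e^(−2.2448) + e^(−5.2313) = 0.60831 + 0.10595 + 0.0053466 = 0.71961.
⟨E⟩ = Σ Eᵢ e^(−Eᵢ/kT) / Z = (24.8·0.60831 + 112·0.10595 + 261·0.0053466) / 0.71961 = 39.4 meV.

39.4 meV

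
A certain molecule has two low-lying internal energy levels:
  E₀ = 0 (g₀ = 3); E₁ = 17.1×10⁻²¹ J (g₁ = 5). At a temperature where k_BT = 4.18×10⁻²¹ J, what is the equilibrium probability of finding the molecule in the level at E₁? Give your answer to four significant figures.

Eᵢ/kT = 0, 4.09091.
Z = Σ gᵢe^(−Eᵢ/kT) = 3·e^(−0) + 5·e^(−4.09091) = 3.00000 + 0.0836200 = 3.08362.
P₁ = g₁ e^(−E₁/kT) / Z = 0.0836200/3.08362 = 0.02712.

0.02712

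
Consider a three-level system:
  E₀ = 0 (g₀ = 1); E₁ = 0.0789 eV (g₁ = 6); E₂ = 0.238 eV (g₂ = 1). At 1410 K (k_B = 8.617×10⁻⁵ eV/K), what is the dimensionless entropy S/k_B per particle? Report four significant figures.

k_BT = 8.617×10⁻⁵ × 1410 K = 0.121500 eV.
Eᵢ/kT = 0, 0.649383, 1.95885.
Z = Σ gᵢe^(−Eᵢ/kT) = 1·e^(−0) + 6·e^(−0.649383) + 1·e^(−1.95885) = 1.00000 + 3.13421 + 0.141021 = 4.27523.
⟨E⟩ = Σ EᵢPᵢ = 0.0656929 eV.
S/k_B = ln Z + ⟨E⟩/kT = ln(4.27523) + 0.0656929/0.121500 = 1.45284 + 0.540682 = 1.994.

1.994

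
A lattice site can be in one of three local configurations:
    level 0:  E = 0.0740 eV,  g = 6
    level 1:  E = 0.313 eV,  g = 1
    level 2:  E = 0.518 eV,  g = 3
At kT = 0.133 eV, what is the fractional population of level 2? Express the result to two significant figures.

0.017

Eᵢ/kT = 0.5564, 2.353, 3.895.
Z = Σ gᵢe^(−Eᵢ/kT) = 6·e^(−0.5564) + 1·e^(−2.353) + 3·e^(−3.895) = 3.440 + 0.09508 + 0.06103 = 3.596.
P₂ = g₂ e^(−E₂/kT) / Z = 0.06103/3.596 = 0.017.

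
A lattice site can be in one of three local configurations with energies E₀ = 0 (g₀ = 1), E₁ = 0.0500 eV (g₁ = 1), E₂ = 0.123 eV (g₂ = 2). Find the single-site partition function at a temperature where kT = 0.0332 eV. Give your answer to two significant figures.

Z = 1.3

Eᵢ/kT = 0, 1.506, 3.705.
Z = Σ gᵢe^(−Eᵢ/kT) = 1·e^(−0) + 1·e^(−1.506) + 2·e^(−3.705) = 1.000 + 0.2218 + 0.04920 = 1.271.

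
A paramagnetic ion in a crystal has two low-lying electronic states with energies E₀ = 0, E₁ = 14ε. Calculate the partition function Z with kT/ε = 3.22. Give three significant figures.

Z = 1.01

Eᵢ/kT = 0, 4.3478.
Z = Σ e^(−Eᵢ/kT) = e^(−0) + e^(−4.3478) = 1.0000 + 0.012935 = 1.0129.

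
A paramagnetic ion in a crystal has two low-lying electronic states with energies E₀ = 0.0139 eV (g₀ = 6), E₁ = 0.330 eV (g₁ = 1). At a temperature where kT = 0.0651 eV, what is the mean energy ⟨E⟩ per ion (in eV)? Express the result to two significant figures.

0.014 eV

Eᵢ/kT = 0.2135, 5.069.
Z = Σ gᵢe^(−Eᵢ/kT) = 6·e^(−0.2135) + 1·e^(−5.069) = 4.847 + 0.006289 = 4.853.
⟨E⟩ = Σ Eᵢ gᵢe^(−Eᵢ/kT) / Z = (0.0139·4.847 + 0.330·0.006289) / 4.853 = 0.014 eV.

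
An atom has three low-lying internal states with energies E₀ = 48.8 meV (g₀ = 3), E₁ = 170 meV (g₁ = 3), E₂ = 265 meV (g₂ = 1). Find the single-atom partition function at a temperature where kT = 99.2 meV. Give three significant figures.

Eᵢ/kT = 0.49194, 1.7137, 2.6714.
Z = Σ gᵢe^(−Eᵢ/kT) = 3·e^(−0.49194) + 3·e^(−1.7137) + 1·e^(−2.6714) = 1.8343 + 0.54059 + 0.069155 = 2.4440.

Z = 2.44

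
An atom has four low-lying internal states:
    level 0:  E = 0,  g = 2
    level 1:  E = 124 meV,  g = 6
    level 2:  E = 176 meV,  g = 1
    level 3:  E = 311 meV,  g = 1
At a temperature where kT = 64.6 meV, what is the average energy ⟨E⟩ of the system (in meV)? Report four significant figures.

41.71 meV

Eᵢ/kT = 0, 1.91950, 2.72446, 4.81424.
Z = Σ gᵢe^(−Eᵢ/kT) = 2·e^(−0) + 6·e^(−1.91950) + 1·e^(−2.72446) + 1·e^(−4.81424) = 2.00000 + 0.880082 + 0.0655816 + 0.00811339 = 2.95378.
⟨E⟩ = Σ Eᵢ gᵢe^(−Eᵢ/kT) / Z = (0·2.00000 + 124·0.880082 + 176·0.0655816 + 311·0.00811339) / 2.95378 = 41.71 meV.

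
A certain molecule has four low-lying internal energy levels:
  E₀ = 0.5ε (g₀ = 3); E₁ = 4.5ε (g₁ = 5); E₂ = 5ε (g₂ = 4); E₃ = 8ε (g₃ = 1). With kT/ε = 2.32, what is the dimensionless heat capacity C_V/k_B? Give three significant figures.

Eᵢ/kT = 0.21552, 1.9397, 2.1552, 3.4483.
Z = Σ gᵢe^(−Eᵢ/kT) = 3·e^(−0.21552) + 5·e^(−1.9397) + 4·e^(−2.1552) + 1·e^(−3.4483) = 2.4184 + 0.71874 + 0.46352 + 0.031800 = 3.6325.
⟨E⟩ = 1.9313 ε, ⟨E²⟩ = 7.9235 ε².
C_V/k_B = (⟨E²⟩ − ⟨E⟩²)/(kT)² = (7.9235 − 3.7299)/5.3824 = 0.779.

0.779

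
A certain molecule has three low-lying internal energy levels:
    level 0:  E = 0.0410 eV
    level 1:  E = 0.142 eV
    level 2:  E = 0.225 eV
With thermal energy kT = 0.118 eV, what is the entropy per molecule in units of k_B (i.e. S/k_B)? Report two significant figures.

Eᵢ/kT = 0.3475, 1.203, 1.907.
Z = Σ e^(−Eᵢ/kT) = e^(−0.3475) + e^(−1.203) + e^(−1.907) = 0.7065 + 0.3003 + 0.1485 = 1.155.
⟨E⟩ = Σ EᵢPᵢ = 0.09093 eV.
S/k_B = ln Z + ⟨E⟩/kT = ln(1.155) + 0.09093/0.118 = 0.1441 + 0.7706 = 0.91.

0.91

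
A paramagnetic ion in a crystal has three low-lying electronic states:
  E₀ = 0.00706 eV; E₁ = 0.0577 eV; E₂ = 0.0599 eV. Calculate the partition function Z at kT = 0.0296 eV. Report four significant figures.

Z = 1.062

Eᵢ/kT = 0.238514, 1.94932, 2.02365.
Z = Σ e^(−Eᵢ/kT) = e^(−0.238514) + e^(−1.94932) + e^(−2.02365) = 0.787798 + 0.142371 + 0.132172 = 1.06234.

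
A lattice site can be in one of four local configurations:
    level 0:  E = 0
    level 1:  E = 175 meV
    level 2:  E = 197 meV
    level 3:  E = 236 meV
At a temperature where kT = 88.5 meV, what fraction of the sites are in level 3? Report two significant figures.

Eᵢ/kT = 0, 1.977, 2.226, 2.667.
Z = Σ e^(−Eᵢ/kT) = e^(−0) + e^(−1.977) + e^(−2.226) + e^(−2.667) = 1.000 + 0.1385 + 0.1080 + 0.06946 = 1.316.
P₃ = e^(−E₃/kT) / Z = 0.06946/1.316 = 0.053.

0.053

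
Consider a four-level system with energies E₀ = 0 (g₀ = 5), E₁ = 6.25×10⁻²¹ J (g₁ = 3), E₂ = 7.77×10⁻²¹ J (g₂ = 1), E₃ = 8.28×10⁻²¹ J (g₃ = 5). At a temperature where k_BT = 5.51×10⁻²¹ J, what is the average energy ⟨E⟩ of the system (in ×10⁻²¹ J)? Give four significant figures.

Eᵢ/kT = 0, 1.13430, 1.41016, 1.50272.
Z = Σ gᵢe^(−Eᵢ/kT) = 5·e^(−0) + 3·e^(−1.13430) + 1·e^(−1.41016) + 5·e^(−1.50272) = 5.00000 + 0.964942 + 0.244104 + 1.11262 = 7.32167.
⟨E⟩ = Σ Eᵢ gᵢe^(−Eᵢ/kT) / Z = (0·5.00000 + 6.25·0.964942 + 7.77·0.244104 + 8.28·1.11262) / 7.32167 = 2.341 ×10⁻²¹ J.

2.341 ×10⁻²¹ J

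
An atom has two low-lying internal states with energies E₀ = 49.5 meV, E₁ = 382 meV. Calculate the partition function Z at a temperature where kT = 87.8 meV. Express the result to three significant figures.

Z = 0.582

Eᵢ/kT = 0.56378, 4.3508.
Z = Σ e^(−Eᵢ/kT) = e^(−0.56378) + e^(−4.3508) = 0.56905 + 0.012896 = 0.58195.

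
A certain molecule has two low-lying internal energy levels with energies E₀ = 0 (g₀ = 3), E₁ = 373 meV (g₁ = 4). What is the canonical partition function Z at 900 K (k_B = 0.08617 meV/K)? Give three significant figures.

k_BT = 0.08617 × 900 K = 77.553 meV.
Eᵢ/kT = 0, 4.8096.
Z = Σ gᵢe^(−Eᵢ/kT) = 3·e^(−0) + 4·e^(−4.8096) = 3.0000 + 0.032604 = 3.0326.

Z = 3.03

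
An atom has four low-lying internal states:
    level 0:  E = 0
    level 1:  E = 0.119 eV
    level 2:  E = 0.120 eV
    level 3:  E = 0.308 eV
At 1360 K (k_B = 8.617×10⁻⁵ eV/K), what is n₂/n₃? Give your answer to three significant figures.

4.97

k_BT = 8.617×10⁻⁵ × 1360 K = 0.11719 eV.
n₂/n₃ = exp[−(E₂−E₃)/kT] = exp(−(-0.188 eV)/(0.11719 eV)) = exp(1.6042) = 4.97.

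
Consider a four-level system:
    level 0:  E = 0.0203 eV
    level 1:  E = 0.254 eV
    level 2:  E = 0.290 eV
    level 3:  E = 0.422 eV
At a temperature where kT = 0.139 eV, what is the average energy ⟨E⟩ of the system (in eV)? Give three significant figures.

Eᵢ/kT = 0.14604, 1.8273, 2.0863, 3.0360.
Z = Σ e^(−Eᵢ/kT) = e^(−0.14604) + e^(−1.8273) + e^(−2.0863) + e^(−3.0360) = 0.86412 + 0.16085 + 0.12415 + 0.048027 = 1.1971.
⟨E⟩ = Σ Eᵢ e^(−Eᵢ/kT) / Z = (0.0203·0.86412 + 0.254·0.16085 + 0.290·0.12415 + 0.422·0.048027) / 1.1971 = 0.0958 eV.

0.0958 eV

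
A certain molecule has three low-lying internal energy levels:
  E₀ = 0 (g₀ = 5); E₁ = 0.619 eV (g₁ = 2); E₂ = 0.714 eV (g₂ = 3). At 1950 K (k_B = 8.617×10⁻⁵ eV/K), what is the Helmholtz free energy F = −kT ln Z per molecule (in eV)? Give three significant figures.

k_BT = 8.617×10⁻⁵ × 1950 K = 0.16803 eV.
Eᵢ/kT = 0, 3.6839, 4.2492.
Z = Σ gᵢe^(−Eᵢ/kT) = 5·e^(−0) + 2·e^(−3.6839) + 3·e^(−4.2492) = 5.0000 + 0.050250 + 0.042827 = 5.0931.
F = −kT ln Z = −0.16803 × ln(5.0931) = −0.16803 × 1.6279 = -0.274 eV.

-0.274 eV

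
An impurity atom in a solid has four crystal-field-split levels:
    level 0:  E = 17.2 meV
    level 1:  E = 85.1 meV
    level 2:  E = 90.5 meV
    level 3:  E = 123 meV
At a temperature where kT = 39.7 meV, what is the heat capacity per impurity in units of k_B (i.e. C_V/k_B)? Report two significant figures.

Eᵢ/kT = 0.4332, 2.144, 2.280, 3.098.
Z = Σ e^(−Eᵢ/kT) = e^(−0.4332) + e^(−2.144) + e^(−2.280) + e^(−3.098) = 0.6484 + 0.1172 + 0.1023 + 0.04514 = 0.9130.
⟨E⟩ = 39.36 meV, ⟨E²⟩ = 2805 meV².
C_V/k_B = (⟨E²⟩ − ⟨E⟩²)/(kT)² = (2805 − 1549)/1576 = 0.80.

0.80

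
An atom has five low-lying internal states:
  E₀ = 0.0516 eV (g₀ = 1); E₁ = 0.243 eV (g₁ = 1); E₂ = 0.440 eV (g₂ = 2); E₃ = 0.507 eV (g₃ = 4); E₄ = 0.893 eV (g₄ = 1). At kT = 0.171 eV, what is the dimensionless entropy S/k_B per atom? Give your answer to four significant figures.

Eᵢ/kT = 0.301754, 1.42105, 2.57310, 2.96491, 5.22222.
Z = Σ gᵢe^(−Eᵢ/kT) = 1·e^(−0.301754) + 1·e^(−1.42105) + 2·e^(−2.57310) + 4·e^(−2.96491) + 1·e^(−5.22222) = 0.739520 + 0.241460 + 0.152597 + 0.206260 + 0.00539534 = 1.34523.
⟨E⟩ = Σ EᵢPᵢ = 0.203213 eV.
S/k_B = ln Z + ⟨E⟩/kT = ln(1.34523) + 0.203213/0.171 = 0.296565 + 1.18838 = 1.485.

1.485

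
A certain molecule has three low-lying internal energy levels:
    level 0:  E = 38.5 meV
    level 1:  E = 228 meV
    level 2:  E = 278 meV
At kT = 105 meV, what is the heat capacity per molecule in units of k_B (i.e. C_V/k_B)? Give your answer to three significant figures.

0.668

Eᵢ/kT = 0.36667, 2.1714, 2.6476.
Z = Σ e^(−Eᵢ/kT) = e^(−0.36667) + e^(−2.1714) + e^(−2.6476) = 0.69304 + 0.11402 + 0.070821 = 0.87788.
⟨E⟩ = 82.434 meV, ⟨E²⟩ = 14157 meV².
C_V/k_B = (⟨E²⟩ − ⟨E⟩²)/(kT)² = (14157 − 6795.4)/11025 = 0.668.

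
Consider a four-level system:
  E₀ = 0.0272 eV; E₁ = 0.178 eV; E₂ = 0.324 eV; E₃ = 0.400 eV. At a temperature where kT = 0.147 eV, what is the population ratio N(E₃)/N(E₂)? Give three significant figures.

0.596

n₃/n₂ = exp[−(E₃−E₂)/kT] = exp(−(0.076 eV)/(0.147 eV)) = exp(-0.51701) = 0.596.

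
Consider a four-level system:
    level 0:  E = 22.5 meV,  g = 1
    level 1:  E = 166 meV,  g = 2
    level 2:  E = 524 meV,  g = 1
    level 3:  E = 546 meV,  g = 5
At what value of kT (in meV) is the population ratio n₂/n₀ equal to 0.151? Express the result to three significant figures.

n₂/n₀ = (g₂/g₀) exp[−(E₂−E₀)/kT] = 0.151.
⇒ (E₂−E₀)/kT = ln((1/1)/0.151) = ln(6.6225) = 1.8905.
kT = 501.5 meV / 1.8905 = 265 meV.

265 meV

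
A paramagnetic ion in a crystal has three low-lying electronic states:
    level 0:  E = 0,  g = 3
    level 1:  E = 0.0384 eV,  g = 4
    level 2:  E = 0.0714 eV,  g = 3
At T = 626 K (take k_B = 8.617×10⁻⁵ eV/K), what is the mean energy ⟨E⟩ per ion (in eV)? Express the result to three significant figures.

k_BT = 8.617×10⁻⁵ × 626 K = 0.053942 eV.
Eᵢ/kT = 0, 0.71188, 1.3236.
Z = Σ gᵢe^(−Eᵢ/kT) = 3·e^(−0) + 4·e^(−0.71188) + 3·e^(−1.3236) = 3.0000 + 1.9629 + 0.79853 = 5.7614.
⟨E⟩ = Σ Eᵢ gᵢe^(−Eᵢ/kT) / Z = (0·3.0000 + 0.0384·1.9629 + 0.0714·0.79853) / 5.7614 = 0.0230 eV.

0.0230 eV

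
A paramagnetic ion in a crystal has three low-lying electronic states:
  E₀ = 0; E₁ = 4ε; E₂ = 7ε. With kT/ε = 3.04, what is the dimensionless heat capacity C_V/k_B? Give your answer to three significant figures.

0.545

Eᵢ/kT = 0, 1.3158, 2.3026.
Z = Σ e^(−Eᵢ/kT) = e^(−0) + e^(−1.3158) + e^(−2.3026) = 1.0000 + 0.26826 + 0.099999 = 1.3683.
⟨E⟩ = 1.2958 ε, ⟨E²⟩ = 6.7179 ε².
C_V/k_B = (⟨E²⟩ − ⟨E⟩²)/(kT)² = (6.7179 − 1.6791)/9.2416 = 0.545.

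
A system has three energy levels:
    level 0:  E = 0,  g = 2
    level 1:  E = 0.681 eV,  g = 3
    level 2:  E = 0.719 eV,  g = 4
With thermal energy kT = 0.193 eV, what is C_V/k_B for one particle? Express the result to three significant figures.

1.02

Eᵢ/kT = 0, 3.5285, 3.7254.
Z = Σ gᵢe^(−Eᵢ/kT) = 2·e^(−0) + 3·e^(−3.5285) + 4·e^(−3.7254) = 2.0000 + 0.088047 + 0.096414 = 2.1845.
⟨E⟩ = 0.059181 eV, ⟨E²⟩ = 0.041508 eV².
C_V/k_B = (⟨E²⟩ − ⟨E⟩²)/(kT)² = (0.041508 − 0.0035024)/0.037249 = 1.02.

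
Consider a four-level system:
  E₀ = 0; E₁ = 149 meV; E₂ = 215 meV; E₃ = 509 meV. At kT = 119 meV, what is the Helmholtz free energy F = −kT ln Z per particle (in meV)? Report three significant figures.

Eᵢ/kT = 0, 1.2521, 1.8067, 4.2773.
Z = Σ e^(−Eᵢ/kT) = e^(−0) + e^(−1.2521) + e^(−1.8067) + e^(−4.2773) = 1.0000 + 0.28590 + 0.16420 + 0.013880 = 1.4640.
F = −kT ln Z = −119 × ln(1.4640) = −119 × 0.38117 = -45.4 meV.

-45.4 meV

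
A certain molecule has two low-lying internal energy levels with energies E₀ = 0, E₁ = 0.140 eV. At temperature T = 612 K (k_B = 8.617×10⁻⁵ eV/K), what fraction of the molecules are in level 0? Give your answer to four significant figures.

k_BT = 8.617×10⁻⁵ × 612 K = 0.0527360 eV.
Eᵢ/kT = 0, 2.65473.
Z = Σ e^(−Eᵢ/kT) = e^(−0) + e^(−2.65473) = 1.00000 + 0.0703178 = 1.07032.
P₀ = e^(−E₀/kT) / Z = 1.00000/1.07032 = 0.9343.

0.9343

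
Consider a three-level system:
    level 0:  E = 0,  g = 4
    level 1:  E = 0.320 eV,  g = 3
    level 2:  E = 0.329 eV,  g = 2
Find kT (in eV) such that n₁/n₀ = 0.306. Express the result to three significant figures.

n₁/n₀ = (g₁/g₀) exp[−(E₁−E₀)/kT] = 0.306.
⇒ (E₁−E₀)/kT = ln((3/4)/0.306) = ln(2.4510) = 0.89650.
kT = 0.320 eV / 0.89650 = 0.357 eV.

0.357 eV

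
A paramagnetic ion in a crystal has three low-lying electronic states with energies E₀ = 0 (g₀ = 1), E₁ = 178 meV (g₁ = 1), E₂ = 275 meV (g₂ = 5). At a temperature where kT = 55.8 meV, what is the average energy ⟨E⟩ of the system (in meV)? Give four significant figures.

16.04 meV

Eᵢ/kT = 0, 3.18996, 4.92832.
Z = Σ gᵢe^(−Eᵢ/kT) = 1·e^(−0) + 1·e^(−3.18996) + 5·e^(−4.92832) = 1.00000 + 0.0411735 + 0.0361933 = 1.07737.
⟨E⟩ = Σ Eᵢ gᵢe^(−Eᵢ/kT) / Z = (0·1.00000 + 178·0.0411735 + 275·0.0361933) / 1.07737 = 16.04 meV.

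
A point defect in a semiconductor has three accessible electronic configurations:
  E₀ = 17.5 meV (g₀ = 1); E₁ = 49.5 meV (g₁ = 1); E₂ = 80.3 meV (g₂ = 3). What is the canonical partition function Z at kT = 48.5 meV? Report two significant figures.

Eᵢ/kT = 0.3608, 1.021, 1.656.
Z = Σ gᵢe^(−Eᵢ/kT) = 1·e^(−0.3608) + 1·e^(−1.021) + 3·e^(−1.656) = 0.6971 + 0.3602 + 0.5727 = 1.630.

Z = 1.6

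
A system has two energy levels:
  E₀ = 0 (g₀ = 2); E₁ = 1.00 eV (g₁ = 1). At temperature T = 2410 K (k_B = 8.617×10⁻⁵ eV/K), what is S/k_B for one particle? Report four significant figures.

0.7166

k_BT = 8.617×10⁻⁵ × 2410 K = 0.207670 eV.
Eᵢ/kT = 0, 4.81533.
Z = Σ gᵢe^(−Eᵢ/kT) = 2·e^(−0) + 1·e^(−4.81533) = 2.00000 + 0.00810455 = 2.00810.
⟨E⟩ = Σ EᵢPᵢ = 0.00403593 eV.
S/k_B = ln Z + ⟨E⟩/kT = ln(2.00810) + 0.00403593/0.207670 = 0.697189 + 0.0194343 = 0.7166.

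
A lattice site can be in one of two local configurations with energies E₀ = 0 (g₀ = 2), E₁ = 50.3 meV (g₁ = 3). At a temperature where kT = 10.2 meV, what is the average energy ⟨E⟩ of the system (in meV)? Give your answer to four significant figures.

Eᵢ/kT = 0, 4.93137.
Z = Σ gᵢe^(−Eᵢ/kT) = 2·e^(−0) + 3·e^(−4.93137) = 2.00000 + 0.0216498 = 2.02165.
⟨E⟩ = Σ Eᵢ gᵢe^(−Eᵢ/kT) / Z = (0·2.00000 + 50.3·0.0216498) / 2.02165 = 0.5387 meV.

0.5387 meV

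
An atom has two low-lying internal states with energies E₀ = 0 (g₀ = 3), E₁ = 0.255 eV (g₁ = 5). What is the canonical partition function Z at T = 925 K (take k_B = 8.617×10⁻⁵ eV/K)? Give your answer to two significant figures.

k_BT = 8.617×10⁻⁵ × 925 K = 0.07971 eV.
Eᵢ/kT = 0, 3.199.
Z = Σ gᵢe^(−Eᵢ/kT) = 3·e^(−0) + 5·e^(−3.199) = 3.000 + 0.2040 = 3.204.

Z = 3.2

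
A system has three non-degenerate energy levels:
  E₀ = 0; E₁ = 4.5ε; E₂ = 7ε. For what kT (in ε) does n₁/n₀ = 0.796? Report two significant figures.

20 ε

n₁/n₀ = exp[−(E₁−E₀)/kT] = 0.796.
⇒ (E₁−E₀)/kT = ln(1/0.796) = ln(1.256) = 0.2279.
kT = 4.5ε / 0.2279 = 20 ε.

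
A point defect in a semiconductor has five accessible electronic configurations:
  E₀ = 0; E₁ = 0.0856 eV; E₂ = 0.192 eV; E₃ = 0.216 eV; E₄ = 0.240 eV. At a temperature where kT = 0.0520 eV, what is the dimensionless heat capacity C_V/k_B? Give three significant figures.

Eᵢ/kT = 0, 1.6462, 3.6923, 4.1538, 4.6154.
Z = Σ e^(−Eᵢ/kT) = e^(−0) + e^(−1.6462) + e^(−3.6923) + e^(−4.1538) + e^(−4.6154) = 1.0000 + 0.19278 + 0.024915 + 0.015705 + 0.0098982 = 1.2433.
⟨E⟩ = 0.021759 eV, ⟨E²⟩ = 0.0029228 eV².
C_V/k_B = (⟨E²⟩ − ⟨E⟩²)/(kT)² = (0.0029228 − 0.00047345)/0.0027040 = 0.906.

0.906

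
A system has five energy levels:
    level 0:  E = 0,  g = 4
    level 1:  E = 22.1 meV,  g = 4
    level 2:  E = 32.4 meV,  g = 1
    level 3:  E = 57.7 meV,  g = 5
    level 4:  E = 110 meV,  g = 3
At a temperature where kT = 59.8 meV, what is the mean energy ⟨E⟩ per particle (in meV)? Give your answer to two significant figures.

Eᵢ/kT = 0, 0.3696, 0.5418, 0.9649, 1.839.
Z = Σ gᵢe^(−Eᵢ/kT) = 4·e^(−0) + 4·e^(−0.3696) + 1·e^(−0.5418) + 5·e^(−0.9649) + 3·e^(−1.839) = 4.000 + 2.764 + 0.5817 + 1.905 + 0.4769 = 9.728.
⟨E⟩ = Σ Eᵢ gᵢe^(−Eᵢ/kT) / Z = (0·4.000 + 22.1·2.764 + 32.4·0.5817 + 57.7·1.905 + 110·0.4769) / 9.728 = 25 meV.

25 meV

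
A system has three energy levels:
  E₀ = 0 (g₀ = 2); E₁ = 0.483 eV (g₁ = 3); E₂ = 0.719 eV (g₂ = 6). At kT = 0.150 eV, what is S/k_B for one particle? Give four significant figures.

1.062

Eᵢ/kT = 0, 3.22000, 4.79333.
Z = Σ gᵢe^(−Eᵢ/kT) = 2·e^(−0) + 3·e^(−3.22000) + 6·e^(−4.79333) = 2.00000 + 0.119865 + 0.0497089 = 2.16957.
⟨E⟩ = Σ EᵢPᵢ = 0.0431585 eV.
S/k_B = ln Z + ⟨E⟩/kT = ln(2.16957) + 0.0431585/0.150 = 0.774529 + 0.287723 = 1.062.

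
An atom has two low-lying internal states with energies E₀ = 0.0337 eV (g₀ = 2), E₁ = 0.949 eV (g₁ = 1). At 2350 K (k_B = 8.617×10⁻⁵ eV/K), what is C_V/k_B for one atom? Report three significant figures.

0.110

k_BT = 8.617×10⁻⁵ × 2350 K = 0.20250 eV.
Eᵢ/kT = 0.16642, 4.6864.
Z = Σ gᵢe^(−Eᵢ/kT) = 2·e^(−0.16642) + 1·e^(−4.6864) = 1.6934 + 0.0092198 = 1.7026.
⟨E⟩ = 0.038657 eV, ⟨E²⟩ = 0.0060064 eV².
C_V/k_B = (⟨E²⟩ − ⟨E⟩²)/(kT)² = (0.0060064 − 0.0014944)/0.041006 = 0.110.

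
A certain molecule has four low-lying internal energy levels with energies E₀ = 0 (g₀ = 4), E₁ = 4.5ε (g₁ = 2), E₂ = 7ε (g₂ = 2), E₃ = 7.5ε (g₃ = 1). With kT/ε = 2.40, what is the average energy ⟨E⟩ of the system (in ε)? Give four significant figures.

Eᵢ/kT = 0, 1.87500, 2.91667, 3.12500.
Z = Σ gᵢe^(−Eᵢ/kT) = 4·e^(−0) + 2·e^(−1.87500) + 2·e^(−2.91667) + 1·e^(−3.12500) = 4.00000 + 0.306710 + 0.108227 + 0.0439369 = 4.45887.
⟨E⟩ = Σ Eᵢ gᵢe^(−Eᵢ/kT) / Z = (0·4.00000 + 4.5·0.306710 + 7·0.108227 + 7.5·0.0439369) / 4.45887 = 0.5533 ε.

0.5533 ε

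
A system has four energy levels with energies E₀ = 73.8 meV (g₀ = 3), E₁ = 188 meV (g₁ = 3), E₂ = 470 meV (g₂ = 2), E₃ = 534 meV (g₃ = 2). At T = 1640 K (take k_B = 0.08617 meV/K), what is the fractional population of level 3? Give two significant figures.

k_BT = 0.08617 × 1640 K = 141.3 meV.
Eᵢ/kT = 0.5223, 1.331, 3.326, 3.779.
Z = Σ gᵢe^(−Eᵢ/kT) = 3·e^(−0.5223) + 3·e^(−1.331) + 2·e^(−3.326) + 2·e^(−3.779) = 1.779 + 0.7926 + 0.07187 + 0.04569 = 2.689.
P₃ = g₃ e^(−E₃/kT) / Z = 0.04569/2.689 = 0.017.

0.017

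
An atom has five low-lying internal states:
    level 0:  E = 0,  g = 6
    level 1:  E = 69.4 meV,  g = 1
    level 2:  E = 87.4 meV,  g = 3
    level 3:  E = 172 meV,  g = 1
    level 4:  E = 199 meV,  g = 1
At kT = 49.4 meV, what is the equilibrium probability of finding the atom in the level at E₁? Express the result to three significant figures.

Eᵢ/kT = 0, 1.4049, 1.7692, 3.4818, 4.0283.
Z = Σ gᵢe^(−Eᵢ/kT) = 6·e^(−0) + 1·e^(−1.4049) + 3·e^(−1.7692) + 1·e^(−3.4818) + 1·e^(−4.0283) = 6.0000 + 0.24539 + 0.51141 + 0.030752 + 0.017805 = 6.8054.
P₁ = g₁ e^(−E₁/kT) / Z = 0.24539/6.8054 = 0.0361.

0.0361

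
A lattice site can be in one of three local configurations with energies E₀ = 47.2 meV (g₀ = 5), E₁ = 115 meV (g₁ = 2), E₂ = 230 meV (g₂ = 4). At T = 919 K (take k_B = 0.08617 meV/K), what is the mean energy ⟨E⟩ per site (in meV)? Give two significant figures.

k_BT = 0.08617 × 919 K = 79.19 meV.
Eᵢ/kT = 0.5960, 1.452, 2.904.
Z = Σ gᵢe^(−Eᵢ/kT) = 5·e^(−0.5960) + 2·e^(−1.452) + 4·e^(−2.904) = 2.755 + 0.4682 + 0.2192 = 3.442.
⟨E⟩ = Σ Eᵢ gᵢe^(−Eᵢ/kT) / Z = (47.2·2.755 + 115·0.4682 + 230·0.2192) / 3.442 = 68 meV.

68 meV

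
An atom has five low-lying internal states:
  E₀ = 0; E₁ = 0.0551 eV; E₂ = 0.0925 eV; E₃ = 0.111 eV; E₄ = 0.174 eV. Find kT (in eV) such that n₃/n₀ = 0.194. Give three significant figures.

n₃/n₀ = exp[−(E₃−E₀)/kT] = 0.194.
⇒ (E₃−E₀)/kT = ln(1/0.194) = ln(5.1546) = 1.6399.
kT = 0.111 eV / 1.6399 = 0.0677 eV.

0.0677 eV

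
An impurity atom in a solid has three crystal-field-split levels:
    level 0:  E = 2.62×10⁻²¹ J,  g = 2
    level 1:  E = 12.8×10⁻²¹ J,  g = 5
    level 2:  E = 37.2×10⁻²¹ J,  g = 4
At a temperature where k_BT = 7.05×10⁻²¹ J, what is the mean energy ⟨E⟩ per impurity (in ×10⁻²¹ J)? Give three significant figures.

6.68 ×10⁻²¹ J

Eᵢ/kT = 0.37163, 1.8156, 5.2766.
Z = Σ gᵢe^(−Eᵢ/kT) = 2·e^(−0.37163) + 5·e^(−1.8156) + 4·e^(−5.2766) = 1.3792 + 0.81370 + 0.020439 = 2.2133.
⟨E⟩ = Σ Eᵢ gᵢe^(−Eᵢ/kT) / Z = (2.62·1.3792 + 12.8·0.81370 + 37.2·0.020439) / 2.2133 = 6.68 ×10⁻²¹ J.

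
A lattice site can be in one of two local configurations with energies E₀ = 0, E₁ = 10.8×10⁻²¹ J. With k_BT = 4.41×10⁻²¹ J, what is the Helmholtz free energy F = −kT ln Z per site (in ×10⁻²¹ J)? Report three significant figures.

-0.365 ×10⁻²¹ J

Eᵢ/kT = 0, 2.4490.
Z = Σ e^(−Eᵢ/kT) = e^(−0) + e^(−2.4490) = 1.0000 + 0.086380 = 1.0864.
F = −kT ln Z = −4.41 × ln(1.0864) = −4.41 × 0.082869 = -0.365 ×10⁻²¹ J.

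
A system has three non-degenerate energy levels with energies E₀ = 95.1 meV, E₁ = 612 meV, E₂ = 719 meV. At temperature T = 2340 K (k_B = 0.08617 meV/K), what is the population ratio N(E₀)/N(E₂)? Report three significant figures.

k_BT = 0.08617 × 2340 K = 201.64 meV.
n₀/n₂ = exp[−(E₀−E₂)/kT] = exp(−(-623.9 meV)/(201.64 meV)) = exp(3.0941) = 22.1.

22.1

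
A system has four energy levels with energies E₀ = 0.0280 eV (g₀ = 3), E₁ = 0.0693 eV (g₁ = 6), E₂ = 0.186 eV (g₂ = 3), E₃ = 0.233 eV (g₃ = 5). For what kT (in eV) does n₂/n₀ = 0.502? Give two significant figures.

0.23 eV

n₂/n₀ = (g₂/g₀) exp[−(E₂−E₀)/kT] = 0.502.
⇒ (E₂−E₀)/kT = ln((3/3)/0.502) = ln(1.992) = 0.6891.
kT = 0.1580 eV / 0.6891 = 0.23 eV.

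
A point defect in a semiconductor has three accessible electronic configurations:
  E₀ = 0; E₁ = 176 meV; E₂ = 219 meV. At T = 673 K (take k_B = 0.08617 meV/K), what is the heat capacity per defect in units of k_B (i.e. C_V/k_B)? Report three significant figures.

k_BT = 0.08617 × 673 K = 57.992 meV.
Eᵢ/kT = 0, 3.0349, 3.7764.
Z = Σ e^(−Eᵢ/kT) = e^(−0) + e^(−3.0349) + e^(−3.7764) = 1.0000 + 0.048079 + 0.022905 = 1.0710.
⟨E⟩ = 12.585 meV, ⟨E²⟩ = 2416.3 meV².
C_V/k_B = (⟨E²⟩ − ⟨E⟩²)/(kT)² = (2416.3 − 158.38)/3363.1 = 0.671.

0.671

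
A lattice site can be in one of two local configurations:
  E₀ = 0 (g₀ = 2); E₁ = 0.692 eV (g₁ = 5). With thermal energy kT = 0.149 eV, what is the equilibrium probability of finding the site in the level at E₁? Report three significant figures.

0.0235

Eᵢ/kT = 0, 4.6443.
Z = Σ gᵢe^(−Eᵢ/kT) = 2·e^(−0) + 5·e^(−4.6443) = 2.0000 + 0.048081 = 2.0481.
P₁ = g₁ e^(−E₁/kT) / Z = 0.048081/2.0481 = 0.0235.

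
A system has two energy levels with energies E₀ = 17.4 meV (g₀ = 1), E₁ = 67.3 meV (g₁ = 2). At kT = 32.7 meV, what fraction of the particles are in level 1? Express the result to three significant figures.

Eᵢ/kT = 0.53211, 2.0581.
Z = Σ gᵢe^(−Eᵢ/kT) = 1·e^(−0.53211) + 2·e^(−2.0581) = 0.58736 + 0.25539 = 0.84275.
P₁ = g₁ e^(−E₁/kT) / Z = 0.25539/0.84275 = 0.303.

0.303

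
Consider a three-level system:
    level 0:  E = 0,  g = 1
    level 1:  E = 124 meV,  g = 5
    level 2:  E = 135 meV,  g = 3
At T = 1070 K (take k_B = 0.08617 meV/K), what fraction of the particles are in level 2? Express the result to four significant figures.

k_BT = 0.08617 × 1070 K = 92.2019 meV.
Eᵢ/kT = 0, 1.34487, 1.46418.
Z = Σ gᵢe^(−Eᵢ/kT) = 1·e^(−0) + 5·e^(−1.34487) + 3·e^(−1.46418) = 1.00000 + 1.30287 + 0.693803 = 2.99667.
P₂ = g₂ e^(−E₂/kT) / Z = 0.693803/2.99667 = 0.2315.

0.2315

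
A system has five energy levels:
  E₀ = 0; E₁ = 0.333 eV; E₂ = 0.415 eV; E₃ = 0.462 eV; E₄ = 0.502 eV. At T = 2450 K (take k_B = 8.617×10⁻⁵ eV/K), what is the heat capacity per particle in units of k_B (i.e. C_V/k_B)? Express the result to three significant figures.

k_BT = 8.617×10⁻⁵ × 2450 K = 0.21112 eV.
Eᵢ/kT = 0, 1.5773, 1.9657, 2.1883, 2.3778.
Z = Σ e^(−Eᵢ/kT) = e^(−0) + e^(−1.5773) + e^(−1.9657) + e^(−2.1883) + e^(−2.3778) = 1.0000 + 0.20653 + 0.14006 + 0.11211 + 0.092754 = 1.5515.
⟨E⟩ = 0.14519 eV, ⟨E²⟩ = 0.060798 eV².
C_V/k_B = (⟨E²⟩ − ⟨E⟩²)/(kT)² = (0.060798 − 0.021080)/0.044572 = 0.891.

0.891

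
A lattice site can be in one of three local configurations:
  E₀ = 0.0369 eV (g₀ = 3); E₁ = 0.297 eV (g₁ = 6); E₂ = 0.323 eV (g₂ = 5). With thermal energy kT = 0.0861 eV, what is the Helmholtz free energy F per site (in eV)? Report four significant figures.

-0.07029 eV

Eᵢ/kT = 0.428571, 3.44948, 3.75145.
Z = Σ gᵢe^(−Eᵢ/kT) = 3·e^(−0.428571) + 6·e^(−3.44948) + 5·e^(−3.75145) = 1.95432 + 0.190573 + 0.117418 = 2.26231.
F = −kT ln Z = −0.0861 × ln(2.26231) = −0.0861 × 0.816386 = -0.07029 eV.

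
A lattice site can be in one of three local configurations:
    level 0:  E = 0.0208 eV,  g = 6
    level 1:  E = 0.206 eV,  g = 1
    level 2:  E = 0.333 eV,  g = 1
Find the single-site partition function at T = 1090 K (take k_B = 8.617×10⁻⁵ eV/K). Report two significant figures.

k_BT = 8.617×10⁻⁵ × 1090 K = 0.09393 eV.
Eᵢ/kT = 0.2214, 2.193, 3.545.
Z = Σ gᵢe^(−Eᵢ/kT) = 6·e^(−0.2214) + 1·e^(−2.193) + 1·e^(−3.545) = 4.808 + 0.1116 + 0.02887 = 4.948.

Z = 4.9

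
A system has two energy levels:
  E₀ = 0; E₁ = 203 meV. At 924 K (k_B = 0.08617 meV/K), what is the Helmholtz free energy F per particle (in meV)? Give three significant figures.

-5.99 meV

k_BT = 0.08617 × 924 K = 79.621 meV.
Eᵢ/kT = 0, 2.5496.
Z = Σ e^(−Eᵢ/kT) = e^(−0) + e^(−2.5496) = 1.0000 + 0.078113 = 1.0781.
F = −kT ln Z = −79.621 × ln(1.0781) = −79.621 × 0.075200 = -5.99 meV.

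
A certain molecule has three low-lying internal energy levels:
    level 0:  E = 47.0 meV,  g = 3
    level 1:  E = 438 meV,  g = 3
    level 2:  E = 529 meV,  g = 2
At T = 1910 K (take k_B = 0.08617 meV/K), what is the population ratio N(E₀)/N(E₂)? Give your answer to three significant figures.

28.1

k_BT = 0.08617 × 1910 K = 164.58 meV.
n₀/n₂ = (g₀/g₂) exp[−(E₀−E₂)/kT] = (3/2) × exp(−(-482.0 meV)/(164.58 meV)) = (3/2) × exp(2.9287) = 28.1.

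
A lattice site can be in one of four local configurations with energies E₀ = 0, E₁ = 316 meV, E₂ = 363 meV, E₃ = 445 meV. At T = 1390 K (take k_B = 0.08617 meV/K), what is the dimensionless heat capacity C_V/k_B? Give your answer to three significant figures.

k_BT = 0.08617 × 1390 K = 119.78 meV.
Eᵢ/kT = 0, 2.6382, 3.0306, 3.7151.
Z = Σ e^(−Eᵢ/kT) = e^(−0) + e^(−2.6382) + e^(−3.0306) + e^(−3.7151) = 1.0000 + 0.071490 + 0.048287 + 0.024353 = 1.1441.
⟨E⟩ = 44.538 meV, ⟨E²⟩ = 16016 meV².
C_V/k_B = (⟨E²⟩ − ⟨E⟩²)/(kT)² = (16016 − 1983.6)/14347 = 0.978.

0.978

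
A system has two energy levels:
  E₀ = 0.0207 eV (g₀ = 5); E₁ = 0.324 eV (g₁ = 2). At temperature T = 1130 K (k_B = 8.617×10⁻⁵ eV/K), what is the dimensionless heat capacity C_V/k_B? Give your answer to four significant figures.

k_BT = 8.617×10⁻⁵ × 1130 K = 0.0973721 eV.
Eᵢ/kT = 0.212587, 3.32744.
Z = Σ gᵢe^(−Eᵢ/kT) = 5·e^(−0.212587) + 2·e^(−3.32744) = 4.04245 + 0.0717697 = 4.11422.
⟨E⟩ = 0.0259909 eV, ⟨E²⟩ = 0.00225225 eV².
C_V/k_B = (⟨E²⟩ − ⟨E⟩²)/(kT)² = (0.00225225 − 0.000675527)/0.00948133 = 0.1663.

0.1663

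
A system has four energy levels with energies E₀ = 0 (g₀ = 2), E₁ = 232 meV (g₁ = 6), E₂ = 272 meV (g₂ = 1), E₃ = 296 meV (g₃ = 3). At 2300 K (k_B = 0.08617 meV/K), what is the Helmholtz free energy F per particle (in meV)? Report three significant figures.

-310 meV

k_BT = 0.08617 × 2300 K = 198.19 meV.
Eᵢ/kT = 0, 1.1706, 1.3724, 1.4935.
Z = Σ gᵢe^(−Eᵢ/kT) = 2·e^(−0) + 6·e^(−1.1706) + 1·e^(−1.3724) + 3·e^(−1.4935) = 2.0000 + 1.8611 + 0.25350 + 0.67376 = 4.7884.
F = −kT ln Z = −198.19 × ln(4.7884) = −198.19 × 1.5662 = -310 meV.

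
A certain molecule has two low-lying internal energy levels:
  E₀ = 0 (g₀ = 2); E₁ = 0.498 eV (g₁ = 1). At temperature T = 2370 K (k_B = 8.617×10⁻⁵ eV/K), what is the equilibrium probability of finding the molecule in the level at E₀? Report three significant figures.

0.958

k_BT = 8.617×10⁻⁵ × 2370 K = 0.20422 eV.
Eᵢ/kT = 0, 2.4385.
Z = Σ gᵢe^(−Eᵢ/kT) = 2·e^(−0) + 1·e^(−2.4385) = 2.0000 + 0.087292 = 2.0873.
P₀ = g₀ e^(−E₀/kT) / Z = 2.0000/2.0873 = 0.958.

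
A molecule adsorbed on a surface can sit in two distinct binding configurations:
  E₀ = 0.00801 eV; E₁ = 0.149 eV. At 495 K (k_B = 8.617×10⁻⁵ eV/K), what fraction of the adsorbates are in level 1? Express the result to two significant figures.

k_BT = 8.617×10⁻⁵ × 495 K = 0.04265 eV.
Eᵢ/kT = 0.1878, 3.494.
Z = Σ e^(−Eᵢ/kT) = e^(−0.1878) + e^(−3.494) = 0.8288 + 0.03038 = 0.8592.
P₁ = e^(−E₁/kT) / Z = 0.03038/0.8592 = 0.035.

0.035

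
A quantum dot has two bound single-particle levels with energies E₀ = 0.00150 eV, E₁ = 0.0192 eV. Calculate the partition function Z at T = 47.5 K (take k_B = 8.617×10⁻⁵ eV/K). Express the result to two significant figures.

Z = 0.70

k_BT = 8.617×10⁻⁵ × 47.5 K = 0.004093 eV.
Eᵢ/kT = 0.3665, 4.691.
Z = Σ e^(−Eᵢ/kT) = e^(−0.3665) + e^(−4.691) = 0.6932 + 0.009178 = 0.7024.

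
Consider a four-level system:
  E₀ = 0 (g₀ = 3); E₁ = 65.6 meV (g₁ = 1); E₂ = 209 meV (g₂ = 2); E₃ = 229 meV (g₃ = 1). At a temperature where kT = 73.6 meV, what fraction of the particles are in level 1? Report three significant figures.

Eᵢ/kT = 0, 0.89130, 2.8397, 3.1114.
Z = Σ gᵢe^(−Eᵢ/kT) = 3·e^(−0) + 1·e^(−0.89130) + 2·e^(−2.8397) + 1·e^(−3.1114) = 3.0000 + 0.41012 + 0.11689 + 0.044539 = 3.5715.
P₁ = g₁ e^(−E₁/kT) / Z = 0.41012/3.5715 = 0.115.

0.115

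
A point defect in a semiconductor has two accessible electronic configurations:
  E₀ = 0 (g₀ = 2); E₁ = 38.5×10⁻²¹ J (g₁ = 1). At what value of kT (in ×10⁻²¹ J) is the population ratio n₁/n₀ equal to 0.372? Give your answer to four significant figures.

n₁/n₀ = (g₁/g₀) exp[−(E₁−E₀)/kT] = 0.372.
⇒ (E₁−E₀)/kT = ln((1/2)/0.372) = ln(1.34409) = 0.295717.
kT = 38.5 ×10⁻²¹ J / 0.295717 = 130.2 ×10⁻²¹ J.

130.2 ×10⁻²¹ J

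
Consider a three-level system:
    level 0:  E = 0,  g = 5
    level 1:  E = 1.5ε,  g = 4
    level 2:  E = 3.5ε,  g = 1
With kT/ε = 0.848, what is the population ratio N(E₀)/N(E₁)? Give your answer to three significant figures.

7.33

n₀/n₁ = (g₀/g₁) exp[−(E₀−E₁)/kT] = (5/4) × exp(−(-1.5ε)/(0.848ε)) = (5/4) × exp(1.7689) = 7.33.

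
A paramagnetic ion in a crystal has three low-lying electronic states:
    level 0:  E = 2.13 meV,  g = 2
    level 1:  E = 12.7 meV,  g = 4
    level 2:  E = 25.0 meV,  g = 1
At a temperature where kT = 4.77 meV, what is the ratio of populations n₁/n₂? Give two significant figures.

n₁/n₂ = (g₁/g₂) exp[−(E₁−E₂)/kT] = (4/1) × exp(−(-12.3 meV)/(4.77 meV)) = (4/1) × exp(2.579) = 53.

53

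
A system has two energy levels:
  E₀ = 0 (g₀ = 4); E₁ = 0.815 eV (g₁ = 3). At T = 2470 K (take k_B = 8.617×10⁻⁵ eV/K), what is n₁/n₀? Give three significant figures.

k_BT = 8.617×10⁻⁵ × 2470 K = 0.21284 eV.
n₁/n₀ = (g₁/g₀) exp[−(E₁−E₀)/kT] = (3/4) × exp(−(0.815 eV)/(0.21284 eV)) = (3/4) × exp(-3.8292) = 0.0163.

0.0163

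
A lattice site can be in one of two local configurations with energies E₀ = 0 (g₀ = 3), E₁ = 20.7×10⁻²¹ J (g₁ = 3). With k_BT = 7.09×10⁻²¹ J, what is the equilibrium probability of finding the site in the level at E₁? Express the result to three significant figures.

0.0512

Eᵢ/kT = 0, 2.9196.
Z = Σ gᵢe^(−Eᵢ/kT) = 3·e^(−0) + 3·e^(−2.9196) = 3.0000 + 0.16187 = 3.1619.
P₁ = g₁ e^(−E₁/kT) / Z = 0.16187/3.1619 = 0.0512.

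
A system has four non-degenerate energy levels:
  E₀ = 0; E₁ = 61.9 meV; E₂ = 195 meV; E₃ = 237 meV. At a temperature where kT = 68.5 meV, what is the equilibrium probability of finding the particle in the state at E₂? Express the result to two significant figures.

0.039

Eᵢ/kT = 0, 0.9036, 2.847, 3.460.
Z = Σ e^(−Eᵢ/kT) = e^(−0) + e^(−0.9036) + e^(−2.847) + e^(−3.460) = 1.000 + 0.4051 + 0.05802 + 0.03143 = 1.495.
P₂ = e^(−E₂/kT) / Z = 0.05802/1.495 = 0.039.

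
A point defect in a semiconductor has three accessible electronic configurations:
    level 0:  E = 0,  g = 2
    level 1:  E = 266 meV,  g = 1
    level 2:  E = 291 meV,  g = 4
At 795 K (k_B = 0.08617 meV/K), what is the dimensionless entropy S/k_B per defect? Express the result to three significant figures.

0.887

k_BT = 0.08617 × 795 K = 68.505 meV.
Eᵢ/kT = 0, 3.8829, 4.2479.
Z = Σ gᵢe^(−Eᵢ/kT) = 2·e^(−0) + 1·e^(−3.8829) + 4·e^(−4.2479) = 2.0000 + 0.020591 + 0.057177 = 2.0778.
⟨E⟩ = Σ EᵢPᵢ = 10.644 meV.
S/k_B = ln Z + ⟨E⟩/kT = ln(2.0778) + 10.644/68.505 = 0.73131 + 0.15538 = 0.887.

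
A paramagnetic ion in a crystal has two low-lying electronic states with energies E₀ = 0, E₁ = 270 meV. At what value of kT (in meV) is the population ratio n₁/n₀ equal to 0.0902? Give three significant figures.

112 meV

n₁/n₀ = exp[−(E₁−E₀)/kT] = 0.0902.
⇒ (E₁−E₀)/kT = ln(1/0.0902) = ln(11.086) = 2.4057.
kT = 270 meV / 2.4057 = 112 meV.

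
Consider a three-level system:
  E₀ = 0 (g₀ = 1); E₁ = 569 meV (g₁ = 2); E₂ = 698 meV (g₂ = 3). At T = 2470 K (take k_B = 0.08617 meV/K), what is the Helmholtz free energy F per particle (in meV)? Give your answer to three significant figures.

-47.7 meV

k_BT = 0.08617 × 2470 K = 212.84 meV.
Eᵢ/kT = 0, 2.6734, 3.2795.
Z = Σ gᵢe^(−Eᵢ/kT) = 1·e^(−0) + 2·e^(−2.6734) + 3·e^(−3.2795) = 1.0000 + 0.13803 + 0.11294 = 1.2510.
F = −kT ln Z = −212.84 × ln(1.2510) = −212.84 × 0.22394 = -47.7 meV.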